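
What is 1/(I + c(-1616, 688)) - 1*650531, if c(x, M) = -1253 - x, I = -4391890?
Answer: -2856824450838/4391527 ≈ -6.5053e+5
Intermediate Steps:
1/(I + c(-1616, 688)) - 1*650531 = 1/(-4391890 + (-1253 - 1*(-1616))) - 1*650531 = 1/(-4391890 + (-1253 + 1616)) - 650531 = 1/(-4391890 + 363) - 650531 = 1/(-4391527) - 650531 = -1/4391527 - 650531 = -2856824450838/4391527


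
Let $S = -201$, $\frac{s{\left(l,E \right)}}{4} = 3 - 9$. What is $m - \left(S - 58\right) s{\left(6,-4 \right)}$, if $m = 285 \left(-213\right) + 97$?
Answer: $-66824$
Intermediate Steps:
$s{\left(l,E \right)} = -24$ ($s{\left(l,E \right)} = 4 \left(3 - 9\right) = 4 \left(-6\right) = -24$)
$m = -60608$ ($m = -60705 + 97 = -60608$)
$m - \left(S - 58\right) s{\left(6,-4 \right)} = -60608 - \left(-201 - 58\right) \left(-24\right) = -60608 - \left(-259\right) \left(-24\right) = -60608 - 6216 = -66824$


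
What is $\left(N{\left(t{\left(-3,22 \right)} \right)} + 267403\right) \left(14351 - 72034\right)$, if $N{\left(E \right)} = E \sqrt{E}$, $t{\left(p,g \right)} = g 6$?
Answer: $-15424607249 - 15228312 \sqrt{33} \approx -1.5512 \cdot 10^{10}$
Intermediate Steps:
$t{\left(p,g \right)} = 6 g$
$N{\left(E \right)} = E^{\frac{3}{2}}$
$\left(N{\left(t{\left(-3,22 \right)} \right)} + 267403\right) \left(14351 - 72034\right) = \left(\left(6 \cdot 22\right)^{\frac{3}{2}} + 267403\right) \left(14351 - 72034\right) = \left(132^{\frac{3}{2}} + 267403\right) \left(-57683\right) = \left(264 \sqrt{33} + 267403\right) \left(-57683\right) = \left(267403 + 264 \sqrt{33}\right) \left(-57683\right) = -15424607249 - 15228312 \sqrt{33}$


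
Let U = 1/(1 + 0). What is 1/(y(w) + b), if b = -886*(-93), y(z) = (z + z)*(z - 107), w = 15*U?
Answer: 1/79638 ≈ 1.2557e-5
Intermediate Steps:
U = 1 (U = 1/1 = 1)
w = 15 (w = 15*1 = 15)
y(z) = 2*z*(-107 + z) (y(z) = (2*z)*(-107 + z) = 2*z*(-107 + z))
b = 82398
1/(y(w) + b) = 1/(2*15*(-107 + 15) + 82398) = 1/(2*15*(-92) + 82398) = 1/(-2760 + 82398) = 1/79638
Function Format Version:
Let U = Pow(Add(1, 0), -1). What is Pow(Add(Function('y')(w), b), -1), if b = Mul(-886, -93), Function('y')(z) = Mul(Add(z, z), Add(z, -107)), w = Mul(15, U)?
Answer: Rational(1, 79638) ≈ 1.2557e-5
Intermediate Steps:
U = 1 (U = Pow(1, -1) = 1)
w = 15 (w = Mul(15, 1) = 15)
Function('y')(z) = Mul(2, z, Add(-107, z)) (Function('y')(z) = Mul(Mul(2, z), Add(-107, z)) = Mul(2, z, Add(-107, z)))
b = 82398
Pow(Add(Function('y')(w), b), -1) = Pow(Add(Mul(2, 15, Add(-107, 15)), 82398), -1) = Pow(Add(Mul(2, 15, -92), 82398), -1) = Pow(Add(-2760, 82398), -1) = Pow(79638, -1) = Rational(1, 79638)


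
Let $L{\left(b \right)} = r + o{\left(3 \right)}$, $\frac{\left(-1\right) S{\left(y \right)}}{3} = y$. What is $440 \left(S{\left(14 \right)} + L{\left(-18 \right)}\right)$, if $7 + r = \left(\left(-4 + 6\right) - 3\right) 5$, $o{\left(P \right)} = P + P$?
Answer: $-21120$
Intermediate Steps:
$S{\left(y \right)} = - 3 y$
$o{\left(P \right)} = 2 P$
$r = -12$ ($r = -7 + \left(\left(-4 + 6\right) - 3\right) 5 = -7 + \left(2 - 3\right) 5 = -7 - 5 = -12$)
$L{\left(b \right)} = -6$ ($L{\left(b \right)} = -12 + 2 \cdot 3 = -12 + 6 = -6$)
$440 \left(S{\left(14 \right)} + L{\left(-18 \right)}\right) = 440 \left(\left(-3\right) 14 - 6\right) = 440 \left(-42 - 6\right) = 440 \left(-48\right) = -21120$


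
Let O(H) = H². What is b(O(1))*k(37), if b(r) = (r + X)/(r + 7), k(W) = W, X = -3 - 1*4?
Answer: -111/4 ≈ -27.750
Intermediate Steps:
X = -7 (X = -3 - 4 = -7)
b(r) = (-7 + r)/(7 + r) (b(r) = (r - 7)/(r + 7) = (-7 + r)/(7 + r))
b(O(1))*k(37) = ((-7 + 1²)/(7 + 1²))*37 = ((-7 + 1)/(7 + 1))*37 = (-6/8)*37 = ((⅛)*(-6))*37 = -¾*37 = -111/4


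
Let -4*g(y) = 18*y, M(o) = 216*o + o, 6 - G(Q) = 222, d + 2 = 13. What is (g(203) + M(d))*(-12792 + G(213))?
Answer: -19167288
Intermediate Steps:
d = 11 (d = -2 + 13 = 11)
G(Q) = -216 (G(Q) = 6 - 1*222 = 6 - 222 = -216)
M(o) = 217*o
g(y) = -9*y/2
(g(203) + M(d))*(-12792 + G(213)) = (-9/2*203 + 217*11)*(-12792 - 216) = (-1827/2 + 2387)*(-13008) = (2947/2)*(-13008) = -19167288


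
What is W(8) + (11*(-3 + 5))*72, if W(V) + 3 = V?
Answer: 1589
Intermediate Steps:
W(V) = -3 + V
W(8) + (11*(-3 + 5))*72 = (-3 + 8) + (11*(-3 + 5))*72 = 5 + (11*2)*72 = 5 + 22*72 = 5 + 1584 = 1589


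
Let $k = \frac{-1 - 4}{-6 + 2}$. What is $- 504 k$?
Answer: $-630$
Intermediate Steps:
$k = \frac{5}{4}$ ($k = - \frac{5}{-4} = \left(-5\right) \left(- \frac{1}{4}\right) = \frac{5}{4} \approx 1.25$)
$- 504 k = \left(-504\right) \frac{5}{4} = -630$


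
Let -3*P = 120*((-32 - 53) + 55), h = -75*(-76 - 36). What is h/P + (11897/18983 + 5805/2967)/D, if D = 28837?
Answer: 88134583997/12590493733 ≈ 7.0001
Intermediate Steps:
h = 8400 (h = -75*(-112) = 8400)
P = 1200 (P = -40*((-32 - 53) + 55) = -40*(-85 + 55) = -40*(-30) = -1/3*(-3600) = 1200)
h/P + (11897/18983 + 5805/2967)/D = 8400/1200 + (11897/18983 + 5805/2967)/28837 = 8400*(1/1200) + (11897*(1/18983) + 5805*(1/2967))*(1/28837) = 7 + (11897/18983 + 45/23)*(1/28837) = 7 + (1127866/436609)*(1/28837) = 7 + 1127866/12590493733 = 88134583997/12590493733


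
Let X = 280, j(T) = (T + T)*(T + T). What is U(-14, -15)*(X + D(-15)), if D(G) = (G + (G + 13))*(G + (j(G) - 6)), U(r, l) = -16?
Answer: 234608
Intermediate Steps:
j(T) = 4*T**2 (j(T) = (2*T)*(2*T) = 4*T**2)
D(G) = (13 + 2*G)*(-6 + G + 4*G**2) (D(G) = (G + (G + 13))*(G + (4*G**2 - 6)) = (G + (13 + G))*(G + (-6 + 4*G**2)) = (13 + 2*G)*(-6 + G + 4*G**2))
U(-14, -15)*(X + D(-15)) = -16*(280 + (-78 - 15 + 8*(-15)**3 + 54*(-15)**2)) = -16*(280 + (-78 - 15 + 8*(-3375) + 54*225)) = -16*(280 + (-78 - 15 - 27000 + 12150)) = -16*(280 - 14943) = -16*(-14663) = 234608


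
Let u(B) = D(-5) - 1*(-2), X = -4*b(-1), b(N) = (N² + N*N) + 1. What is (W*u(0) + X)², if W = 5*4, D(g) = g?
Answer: 5184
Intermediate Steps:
b(N) = 1 + 2*N² (b(N) = (N² + N²) + 1 = 2*N² + 1 = 1 + 2*N²)
X = -12 (X = -4*(1 + 2*(-1)²) = -4*(1 + 2*1) = -4*(1 + 2) = -4*3 = -12)
u(B) = -3 (u(B) = -5 - 1*(-2) = -5 + 2 = -3)
W = 20
(W*u(0) + X)² = (20*(-3) - 12)² = (-60 - 12)² = (-72)² = 5184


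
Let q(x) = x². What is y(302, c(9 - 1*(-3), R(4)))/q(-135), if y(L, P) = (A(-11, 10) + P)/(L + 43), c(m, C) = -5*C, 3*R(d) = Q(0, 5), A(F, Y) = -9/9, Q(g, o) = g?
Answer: -1/6287625 ≈ -1.5904e-7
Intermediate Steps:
A(F, Y) = -1 (A(F, Y) = -9*⅑ = -1)
R(d) = 0 (R(d) = (⅓)*0 = 0)
y(L, P) = (-1 + P)/(43 + L) (y(L, P) = (-1 + P)/(L + 43) = (-1 + P)/(43 + L))
y(302, c(9 - 1*(-3), R(4)))/q(-135) = ((-1 - 5*0)/(43 + 302))/((-135)²) = ((-1 + 0)/345)/18225 = ((1/345)*(-1))*(1/18225) = -1/345*1/18225 = -1/6287625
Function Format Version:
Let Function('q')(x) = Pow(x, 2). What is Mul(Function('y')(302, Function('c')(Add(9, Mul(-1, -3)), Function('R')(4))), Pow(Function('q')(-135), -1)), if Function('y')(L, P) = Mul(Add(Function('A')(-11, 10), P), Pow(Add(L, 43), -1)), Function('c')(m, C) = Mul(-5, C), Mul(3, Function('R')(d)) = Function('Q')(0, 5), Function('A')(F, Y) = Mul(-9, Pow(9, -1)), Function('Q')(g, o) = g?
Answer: Rational(-1, 6287625) ≈ -1.5904e-7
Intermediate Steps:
Function('A')(F, Y) = -1 (Function('A')(F, Y) = Mul(-9, Rational(1, 9)) = -1)
Function('R')(d) = 0 (Function('R')(d) = Mul(Rational(1, 3), 0) = 0)
Function('y')(L, P) = Mul(Pow(Add(43, L), -1), Add(-1, P)) (Function('y')(L, P) = Mul(Add(-1, P), Pow(Add(L, 43), -1)) = Mul(Add(-1, P), Pow(Add(43, L), -1)) = Mul(Pow(Add(43, L), -1), Add(-1, P)))
Mul(Function('y')(302, Function('c')(Add(9, Mul(-1, -3)), Function('R')(4))), Pow(Function('q')(-135), -1)) = Mul(Mul(Pow(Add(43, 302), -1), Add(-1, Mul(-5, 0))), Pow(Pow(-135, 2), -1)) = Mul(Mul(Pow(345, -1), Add(-1, 0)), Pow(18225, -1)) = Mul(Mul(Rational(1, 345), -1), Rational(1, 18225)) = Mul(Rational(-1, 345), Rational(1, 18225)) = Rational(-1, 6287625)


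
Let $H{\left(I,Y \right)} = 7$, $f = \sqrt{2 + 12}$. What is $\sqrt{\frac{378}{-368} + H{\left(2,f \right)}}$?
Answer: $\frac{\sqrt{50554}}{92} \approx 2.4439$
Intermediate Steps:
$f = \sqrt{14} \approx 3.7417$
$\sqrt{\frac{378}{-368} + H{\left(2,f \right)}} = \sqrt{\frac{378}{-368} + 7} = \sqrt{378 \left(- \frac{1}{368}\right) + 7} = \sqrt{- \frac{189}{184} + 7} = \sqrt{\frac{1099}{184}} = \frac{\sqrt{50554}}{92}$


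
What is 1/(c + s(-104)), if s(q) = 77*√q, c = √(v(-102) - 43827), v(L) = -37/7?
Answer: -7*I/(√2147782 + 1078*√26) ≈ -0.0010054*I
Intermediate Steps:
v(L) = -37/7 (v(L) = -37*⅐ = -37/7)
c = I*√2147782/7 (c = √(-37/7 - 43827) = √(-306826/7) = I*√2147782/7 ≈ 209.36*I)
1/(c + s(-104)) = 1/(I*√2147782/7 + 77*√(-104)) = 1/(I*√2147782/7 + 77*(2*I*√26)) = 1/(I*√2147782/7 + 154*I*√26) = 1/(154*I*√26 + I*√2147782/7)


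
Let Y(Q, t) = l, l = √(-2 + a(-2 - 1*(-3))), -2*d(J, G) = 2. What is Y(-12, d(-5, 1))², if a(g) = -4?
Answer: -6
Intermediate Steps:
d(J, G) = -1 (d(J, G) = -½*2 = -1)
l = I*√6 (l = √(-2 - 4) = √(-6) = I*√6 ≈ 2.4495*I)
Y(Q, t) = I*√6
Y(-12, d(-5, 1))² = (I*√6)² = -6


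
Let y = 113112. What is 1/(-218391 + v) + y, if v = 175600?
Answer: 4840175591/42791 ≈ 1.1311e+5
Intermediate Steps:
1/(-218391 + v) + y = 1/(-218391 + 175600) + 113112 = 1/(-42791) + 113112 = -1/42791 + 113112 = 4840175591/42791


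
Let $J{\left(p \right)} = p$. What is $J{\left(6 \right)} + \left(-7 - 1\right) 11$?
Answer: $-82$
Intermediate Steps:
$J{\left(6 \right)} + \left(-7 - 1\right) 11 = 6 + \left(-7 - 1\right) 11 = 6 - 88 = -82$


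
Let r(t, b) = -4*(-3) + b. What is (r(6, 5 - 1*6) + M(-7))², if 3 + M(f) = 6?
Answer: 196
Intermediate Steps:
r(t, b) = 12 + b
M(f) = 3 (M(f) = -3 + 6 = 3)
(r(6, 5 - 1*6) + M(-7))² = ((12 + (5 - 1*6)) + 3)² = ((12 + (5 - 6)) + 3)² = ((12 - 1) + 3)² = (11 + 3)² = 14² = 196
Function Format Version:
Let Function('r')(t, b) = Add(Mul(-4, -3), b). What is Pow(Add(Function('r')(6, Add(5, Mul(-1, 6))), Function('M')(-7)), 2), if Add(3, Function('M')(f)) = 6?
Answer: 196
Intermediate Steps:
Function('r')(t, b) = Add(12, b)
Function('M')(f) = 3 (Function('M')(f) = Add(-3, 6) = 3)
Pow(Add(Function('r')(6, Add(5, Mul(-1, 6))), Function('M')(-7)), 2) = Pow(Add(Add(12, Add(5, Mul(-1, 6))), 3), 2) = Pow(Add(Add(12, Add(5, -6)), 3), 2) = Pow(Add(Add(12, -1), 3), 2) = Pow(Add(11, 3), 2) = Pow(14, 2) = 196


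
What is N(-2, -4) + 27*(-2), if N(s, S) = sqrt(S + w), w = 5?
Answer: -53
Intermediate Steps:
N(s, S) = sqrt(5 + S) (N(s, S) = sqrt(S + 5) = sqrt(5 + S))
N(-2, -4) + 27*(-2) = sqrt(5 - 4) + 27*(-2) = sqrt(1) - 54 = 1 - 54 = -53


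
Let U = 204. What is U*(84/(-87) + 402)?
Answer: 2372520/29 ≈ 81811.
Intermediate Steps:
U*(84/(-87) + 402) = 204*(84/(-87) + 402) = 204*(84*(-1/87) + 402) = 204*(-28/29 + 402) = 204*(11630/29) = 2372520/29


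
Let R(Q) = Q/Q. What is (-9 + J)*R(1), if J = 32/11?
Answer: -67/11 ≈ -6.0909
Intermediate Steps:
J = 32/11 (J = 32*(1/11) = 32/11 ≈ 2.9091)
R(Q) = 1
(-9 + J)*R(1) = (-9 + 32/11)*1 = -67/11*1 = -67/11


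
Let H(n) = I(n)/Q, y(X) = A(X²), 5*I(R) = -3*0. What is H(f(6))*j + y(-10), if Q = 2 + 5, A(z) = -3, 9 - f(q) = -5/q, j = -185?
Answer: -3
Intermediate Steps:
f(q) = 9 + 5/q (f(q) = 9 - (-5)/q = 9 + 5/q)
I(R) = 0 (I(R) = (-3*0)/5 = (⅕)*0 = 0)
Q = 7
y(X) = -3
H(n) = 0 (H(n) = 0/7 = 0*(⅐) = 0)
H(f(6))*j + y(-10) = 0*(-185) - 3 = 0 - 3 = -3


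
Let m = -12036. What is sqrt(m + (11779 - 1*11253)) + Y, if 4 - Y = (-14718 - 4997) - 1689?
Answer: 21408 + I*sqrt(11510) ≈ 21408.0 + 107.28*I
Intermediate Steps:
Y = 21408 (Y = 4 - ((-14718 - 4997) - 1689) = 4 - (-19715 - 1689) = 4 - 1*(-21404) = 4 + 21404 = 21408)
sqrt(m + (11779 - 1*11253)) + Y = sqrt(-12036 + (11779 - 1*11253)) + 21408 = sqrt(-12036 + (11779 - 11253)) + 21408 = sqrt(-12036 + 526) + 21408 = sqrt(-11510) + 21408 = I*sqrt(11510) + 21408 = 21408 + I*sqrt(11510)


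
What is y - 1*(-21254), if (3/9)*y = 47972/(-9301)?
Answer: 197539538/9301 ≈ 21239.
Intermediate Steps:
y = -143916/9301 (y = 3*(47972/(-9301)) = 3*(47972*(-1/9301)) = 3*(-47972/9301) = -143916/9301 ≈ -15.473)
y - 1*(-21254) = -143916/9301 - 1*(-21254) = -143916/9301 + 21254 = 197539538/9301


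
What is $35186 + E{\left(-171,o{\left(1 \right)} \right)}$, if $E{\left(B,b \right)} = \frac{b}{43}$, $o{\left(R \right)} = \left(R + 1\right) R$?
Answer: $\frac{1513000}{43} \approx 35186.0$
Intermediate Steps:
$o{\left(R \right)} = R \left(1 + R\right)$ ($o{\left(R \right)} = \left(1 + R\right) R = R \left(1 + R\right)$)
$E{\left(B,b \right)} = \frac{b}{43}$ ($E{\left(B,b \right)} = b \frac{1}{43} = \frac{b}{43}$)
$35186 + E{\left(-171,o{\left(1 \right)} \right)} = 35186 + \frac{1 \left(1 + 1\right)}{43} = 35186 + \frac{1 \cdot 2}{43} = 35186 + \frac{1}{43} \cdot 2 = 35186 + \frac{2}{43} = \frac{1513000}{43}$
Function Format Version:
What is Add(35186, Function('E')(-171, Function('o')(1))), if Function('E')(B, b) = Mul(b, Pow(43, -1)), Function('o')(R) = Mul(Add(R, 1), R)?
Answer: Rational(1513000, 43) ≈ 35186.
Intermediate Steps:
Function('o')(R) = Mul(R, Add(1, R)) (Function('o')(R) = Mul(Add(1, R), R) = Mul(R, Add(1, R)))
Function('E')(B, b) = Mul(Rational(1, 43), b) (Function('E')(B, b) = Mul(b, Rational(1, 43)) = Mul(Rational(1, 43), b))
Add(35186, Function('E')(-171, Function('o')(1))) = Add(35186, Mul(Rational(1, 43), Mul(1, Add(1, 1)))) = Add(35186, Mul(Rational(1, 43), Mul(1, 2))) = Add(35186, Mul(Rational(1, 43), 2)) = Add(35186, Rational(2, 43)) = Rational(1513000, 43)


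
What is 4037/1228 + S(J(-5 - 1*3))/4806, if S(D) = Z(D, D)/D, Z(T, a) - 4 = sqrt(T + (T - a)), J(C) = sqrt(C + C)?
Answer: 4037/1228 - I*(2 + sqrt(I))/9612 ≈ 3.2875 - 0.00028164*I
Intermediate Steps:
J(C) = sqrt(2)*sqrt(C) (J(C) = sqrt(2*C) = sqrt(2)*sqrt(C))
Z(T, a) = 4 + sqrt(-a + 2*T) (Z(T, a) = 4 + sqrt(T + (T - a)) = 4 + sqrt(-a + 2*T))
S(D) = (4 + sqrt(D))/D (S(D) = (4 + sqrt(-D + 2*D))/D = (4 + sqrt(D))/D)
4037/1228 + S(J(-5 - 1*3))/4806 = 4037/1228 + ((4 + sqrt(sqrt(2)*sqrt(-5 - 1*3)))/((sqrt(2)*sqrt(-5 - 1*3))))/4806 = 4037*(1/1228) + ((4 + sqrt(sqrt(2)*sqrt(-5 - 3)))/((sqrt(2)*sqrt(-5 - 3))))*(1/4806) = 4037/1228 + ((4 + sqrt(sqrt(2)*sqrt(-8)))/((sqrt(2)*sqrt(-8))))*(1/4806) = 4037/1228 + ((4 + sqrt(sqrt(2)*(2*I*sqrt(2))))/((sqrt(2)*(2*I*sqrt(2)))))*(1/4806) = 4037/1228 + ((4 + sqrt(4*I))/((4*I)))*(1/4806) = 4037/1228 + ((-I/4)*(4 + 2*sqrt(I)))*(1/4806) = 4037/1228 - I*(4 + 2*sqrt(I))/4*(1/4806) = 4037/1228 - I*(4 + 2*sqrt(I))/19224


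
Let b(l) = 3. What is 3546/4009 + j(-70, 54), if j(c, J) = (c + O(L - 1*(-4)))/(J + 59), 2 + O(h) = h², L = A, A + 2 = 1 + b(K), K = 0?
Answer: 256374/453017 ≈ 0.56593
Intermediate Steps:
A = 2 (A = -2 + (1 + 3) = -2 + 4 = 2)
L = 2
O(h) = -2 + h²
j(c, J) = (34 + c)/(59 + J) (j(c, J) = (c + (-2 + (2 - 1*(-4))²))/(J + 59) = (c + (-2 + (2 + 4)²))/(59 + J) = (c + (-2 + 6²))/(59 + J) = (c + (-2 + 36))/(59 + J) = (c + 34)/(59 + J) = (34 + c)/(59 + J))
3546/4009 + j(-70, 54) = 3546/4009 + (34 - 70)/(59 + 54) = 3546*(1/4009) - 36/113 = 3546/4009 + (1/113)*(-36) = 3546/4009 - 36/113 = 256374/453017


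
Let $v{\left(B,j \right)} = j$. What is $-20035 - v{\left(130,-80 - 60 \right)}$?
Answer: $-19895$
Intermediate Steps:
$-20035 - v{\left(130,-80 - 60 \right)} = -20035 - \left(-80 - 60\right) = -20035 - -140 = -20035 + 140 = -19895$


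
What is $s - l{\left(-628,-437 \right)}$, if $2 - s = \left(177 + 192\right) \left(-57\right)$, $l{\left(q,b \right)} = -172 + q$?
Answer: $21835$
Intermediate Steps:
$s = 21035$ ($s = 2 - \left(177 + 192\right) \left(-57\right) = 2 - 369 \left(-57\right) = 2 - -21033 = 2 + 21033 = 21035$)
$s - l{\left(-628,-437 \right)} = 21035 - \left(-172 - 628\right) = 21035 - -800 = 21035 + 800 = 21835$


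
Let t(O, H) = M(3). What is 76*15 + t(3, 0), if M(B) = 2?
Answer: 1142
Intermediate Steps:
t(O, H) = 2
76*15 + t(3, 0) = 76*15 + 2 = 1140 + 2 = 1142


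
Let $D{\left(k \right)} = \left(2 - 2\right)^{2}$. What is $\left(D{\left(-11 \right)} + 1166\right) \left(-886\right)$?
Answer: $-1033076$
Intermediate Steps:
$D{\left(k \right)} = 0$ ($D{\left(k \right)} = 0^{2} = 0$)
$\left(D{\left(-11 \right)} + 1166\right) \left(-886\right) = \left(0 + 1166\right) \left(-886\right) = 1166 \left(-886\right) = -1033076$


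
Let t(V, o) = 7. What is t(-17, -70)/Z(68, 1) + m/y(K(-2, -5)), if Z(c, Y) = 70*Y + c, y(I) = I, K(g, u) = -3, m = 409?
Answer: -6269/46 ≈ -136.28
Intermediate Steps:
Z(c, Y) = c + 70*Y
t(-17, -70)/Z(68, 1) + m/y(K(-2, -5)) = 7/(68 + 70*1) + 409/(-3) = 7/(68 + 70) + 409*(-1/3) = 7/138 - 409/3 = -6269/46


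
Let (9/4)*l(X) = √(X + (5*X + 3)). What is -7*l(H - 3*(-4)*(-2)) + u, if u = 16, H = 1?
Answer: 16 - 28*I*√15/3 ≈ 16.0 - 36.148*I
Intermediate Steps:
l(X) = 4*√(3 + 6*X)/9 (l(X) = 4*√(X + (5*X + 3))/9 = 4*√(X + (3 + 5*X))/9 = 4*√(3 + 6*X)/9)
-7*l(H - 3*(-4)*(-2)) + u = -28*√(3 + 6*(1 - 3*(-4)*(-2)))/9 + 16 = -28*√(3 + 6*(1 - (-12)*(-2)))/9 + 16 = -28*√(3 + 6*(1 - 1*24))/9 + 16 = -28*√(3 + 6*(1 - 24))/9 + 16 = -28*√(3 + 6*(-23))/9 + 16 = -28*√(3 - 138)/9 + 16 = -28*√(-135)/9 + 16 = -28*3*I*√15/9 + 16 = -28*I*√15/3 + 16 = 16 - 28*I*√15/3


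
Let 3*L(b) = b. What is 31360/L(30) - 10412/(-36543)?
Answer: 114609260/36543 ≈ 3136.3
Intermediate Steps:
L(b) = b/3
31360/L(30) - 10412/(-36543) = 31360/(((⅓)*30)) - 10412/(-36543) = 31360/10 - 10412*(-1/36543) = 31360*(⅒) + 10412/36543 = 3136 + 10412/36543 = 114609260/36543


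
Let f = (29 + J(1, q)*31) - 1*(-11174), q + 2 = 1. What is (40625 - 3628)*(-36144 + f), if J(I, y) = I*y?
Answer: -923889084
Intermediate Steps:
q = -1 (q = -2 + 1 = -1)
f = 11172 (f = (29 + (1*(-1))*31) - 1*(-11174) = (29 - 1*31) + 11174 = (29 - 31) + 11174 = -2 + 11174 = 11172)
(40625 - 3628)*(-36144 + f) = (40625 - 3628)*(-36144 + 11172) = 36997*(-24972) = -923889084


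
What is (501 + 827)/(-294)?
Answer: -664/147 ≈ -4.5170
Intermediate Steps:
(501 + 827)/(-294) = 1328*(-1/294) = -664/147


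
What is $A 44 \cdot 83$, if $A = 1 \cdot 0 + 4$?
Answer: $14608$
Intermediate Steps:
$A = 4$ ($A = 0 + 4 = 4$)
$A 44 \cdot 83 = 4 \cdot 44 \cdot 83 = 176 \cdot 83 = 14608$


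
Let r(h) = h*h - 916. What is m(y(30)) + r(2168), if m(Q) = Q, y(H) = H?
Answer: 4699338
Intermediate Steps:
r(h) = -916 + h² (r(h) = h² - 916 = -916 + h²)
m(y(30)) + r(2168) = 30 + (-916 + 2168²) = 30 + (-916 + 4700224) = 30 + 4699308 = 4699338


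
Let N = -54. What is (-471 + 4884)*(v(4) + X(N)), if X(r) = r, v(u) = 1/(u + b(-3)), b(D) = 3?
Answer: -1663701/7 ≈ -2.3767e+5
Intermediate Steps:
v(u) = 1/(3 + u) (v(u) = 1/(u + 3) = 1/(3 + u))
(-471 + 4884)*(v(4) + X(N)) = (-471 + 4884)*(1/(3 + 4) - 54) = 4413*(1/7 - 54) = 4413*(-377/7) = -1663701/7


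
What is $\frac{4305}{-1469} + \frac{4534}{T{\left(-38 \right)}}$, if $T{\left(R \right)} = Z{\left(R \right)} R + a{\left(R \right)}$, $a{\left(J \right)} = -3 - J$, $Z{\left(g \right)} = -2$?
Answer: $\frac{6182591}{163059} \approx 37.916$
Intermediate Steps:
$T{\left(R \right)} = -3 - 3 R$ ($T{\left(R \right)} = - 2 R - \left(3 + R\right) = -3 - 3 R$)
$\frac{4305}{-1469} + \frac{4534}{T{\left(-38 \right)}} = \frac{4305}{-1469} + \frac{4534}{-3 - -114} = 4305 \left(- \frac{1}{1469}\right) + \frac{4534}{-3 + 114} = - \frac{4305}{1469} + \frac{4534}{111} = \frac{6182591}{163059}$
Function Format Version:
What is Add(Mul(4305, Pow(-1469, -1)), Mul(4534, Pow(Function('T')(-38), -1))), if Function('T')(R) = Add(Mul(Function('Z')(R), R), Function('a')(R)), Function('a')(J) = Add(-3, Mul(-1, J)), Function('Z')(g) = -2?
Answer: Rational(6182591, 163059) ≈ 37.916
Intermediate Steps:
Function('T')(R) = Add(-3, Mul(-3, R)) (Function('T')(R) = Add(Mul(-2, R), Add(-3, Mul(-1, R))) = Add(-3, Mul(-3, R)))
Add(Mul(4305, Pow(-1469, -1)), Mul(4534, Pow(Function('T')(-38), -1))) = Add(Mul(4305, Pow(-1469, -1)), Mul(4534, Pow(Add(-3, Mul(-3, -38)), -1))) = Add(Mul(4305, Rational(-1, 1469)), Mul(4534, Pow(Add(-3, 114), -1))) = Add(Rational(-4305, 1469), Mul(4534, Pow(111, -1))) = Add(Rational(-4305, 1469), Mul(4534, Rational(1, 111))) = Add(Rational(-4305, 1469), Rational(4534, 111)) = Rational(6182591, 163059)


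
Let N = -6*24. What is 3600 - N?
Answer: 3744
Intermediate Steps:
N = -144
3600 - N = 3600 - 1*(-144) = 3600 + 144 = 3744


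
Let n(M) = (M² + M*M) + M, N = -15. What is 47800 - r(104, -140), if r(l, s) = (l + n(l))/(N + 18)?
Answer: 40520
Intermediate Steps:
n(M) = M + 2*M² (n(M) = (M² + M²) + M = 2*M² + M = M + 2*M²)
r(l, s) = l/3 + l*(1 + 2*l)/3 (r(l, s) = (l + l*(1 + 2*l))/(-15 + 18) = (l + l*(1 + 2*l))/3 = (l + l*(1 + 2*l))*(⅓) = l/3 + l*(1 + 2*l)/3)
47800 - r(104, -140) = 47800 - 2*104*(1 + 104)/3 = 47800 - 2*104*105/3 = 47800 - 1*7280 = 47800 - 7280 = 40520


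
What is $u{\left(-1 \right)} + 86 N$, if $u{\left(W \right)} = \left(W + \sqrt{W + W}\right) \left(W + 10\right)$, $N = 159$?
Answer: $13665 + 9 i \sqrt{2} \approx 13665.0 + 12.728 i$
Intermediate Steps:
$u{\left(W \right)} = \left(10 + W\right) \left(W + \sqrt{2} \sqrt{W}\right)$ ($u{\left(W \right)} = \left(W + \sqrt{2 W}\right) \left(10 + W\right) = \left(W + \sqrt{2} \sqrt{W}\right) \left(10 + W\right) = \left(10 + W\right) \left(W + \sqrt{2} \sqrt{W}\right)$)
$u{\left(-1 \right)} + 86 N = \left(\left(-1\right)^{2} + 10 \left(-1\right) + \sqrt{2} \left(-1\right)^{\frac{3}{2}} + 10 \sqrt{2} \sqrt{-1}\right) + 86 \cdot 159 = \left(1 - 10 + \sqrt{2} \left(- i\right) + 10 \sqrt{2} i\right) + 13674 = \left(1 - 10 - i \sqrt{2} + 10 i \sqrt{2}\right) + 13674 = \left(-9 + 9 i \sqrt{2}\right) + 13674 = 13665 + 9 i \sqrt{2}$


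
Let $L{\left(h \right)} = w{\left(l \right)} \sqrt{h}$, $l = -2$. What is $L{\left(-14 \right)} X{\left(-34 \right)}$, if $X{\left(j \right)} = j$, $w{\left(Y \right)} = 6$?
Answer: $- 204 i \sqrt{14} \approx - 763.3 i$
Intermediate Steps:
$L{\left(h \right)} = 6 \sqrt{h}$
$L{\left(-14 \right)} X{\left(-34 \right)} = 6 \sqrt{-14} \left(-34\right) = 6 i \sqrt{14} \left(-34\right) = - 204 i \sqrt{14}$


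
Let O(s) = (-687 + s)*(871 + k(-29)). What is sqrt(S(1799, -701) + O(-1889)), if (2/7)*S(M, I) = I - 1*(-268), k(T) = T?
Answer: 3*I*sqrt(964670)/2 ≈ 1473.3*I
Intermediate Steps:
S(M, I) = 938 + 7*I/2 (S(M, I) = 7*(I - 1*(-268))/2 = 7*(I + 268)/2 = 7*(268 + I)/2 = 938 + 7*I/2)
O(s) = -578454 + 842*s (O(s) = (-687 + s)*(871 - 29) = (-687 + s)*842 = -578454 + 842*s)
sqrt(S(1799, -701) + O(-1889)) = sqrt((938 + (7/2)*(-701)) + (-578454 + 842*(-1889))) = sqrt((938 - 4907/2) + (-578454 - 1590538)) = sqrt(-3031/2 - 2168992) = sqrt(-4341015/2) = 3*I*sqrt(964670)/2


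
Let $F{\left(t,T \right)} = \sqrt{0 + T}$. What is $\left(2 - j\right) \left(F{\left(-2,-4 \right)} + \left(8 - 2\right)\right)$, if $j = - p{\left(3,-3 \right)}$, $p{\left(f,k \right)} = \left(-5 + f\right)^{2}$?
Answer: $36 + 12 i \approx 36.0 + 12.0 i$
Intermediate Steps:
$j = -4$ ($j = - \left(-5 + 3\right)^{2} = - \left(-2\right)^{2} = \left(-1\right) 4 = -4$)
$F{\left(t,T \right)} = \sqrt{T}$
$\left(2 - j\right) \left(F{\left(-2,-4 \right)} + \left(8 - 2\right)\right) = \left(2 - -4\right) \left(\sqrt{-4} + \left(8 - 2\right)\right) = \left(2 + 4\right) \left(2 i + 6\right) = 6 \left(6 + 2 i\right) = 36 + 12 i$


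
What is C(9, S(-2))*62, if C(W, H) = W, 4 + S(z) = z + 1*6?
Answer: 558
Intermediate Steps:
S(z) = 2 + z (S(z) = -4 + (z + 1*6) = -4 + (z + 6) = -4 + (6 + z) = 2 + z)
C(9, S(-2))*62 = 9*62 = 558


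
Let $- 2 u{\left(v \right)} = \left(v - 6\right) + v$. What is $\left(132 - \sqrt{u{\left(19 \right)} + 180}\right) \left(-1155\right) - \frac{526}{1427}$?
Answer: $- \frac{217560946}{1427} + 2310 \sqrt{41} \approx -1.3767 \cdot 10^{5}$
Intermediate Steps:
$u{\left(v \right)} = 3 - v$ ($u{\left(v \right)} = - \frac{\left(v - 6\right) + v}{2} = - \frac{\left(-6 + v\right) + v}{2} = - \frac{-6 + 2 v}{2} = 3 - v$)
$\left(132 - \sqrt{u{\left(19 \right)} + 180}\right) \left(-1155\right) - \frac{526}{1427} = \left(132 - \sqrt{\left(3 - 19\right) + 180}\right) \left(-1155\right) - \frac{526}{1427} = \left(132 - \sqrt{-16 + 180}\right) \left(-1155\right) - \frac{526}{1427} = \left(132 - \sqrt{164}\right) \left(-1155\right) - \frac{526}{1427} = \left(132 - 2 \sqrt{41}\right) \left(-1155\right) - \frac{526}{1427} = \left(-152460 + 2310 \sqrt{41}\right) - \frac{526}{1427} = - \frac{217560946}{1427} + 2310 \sqrt{41}$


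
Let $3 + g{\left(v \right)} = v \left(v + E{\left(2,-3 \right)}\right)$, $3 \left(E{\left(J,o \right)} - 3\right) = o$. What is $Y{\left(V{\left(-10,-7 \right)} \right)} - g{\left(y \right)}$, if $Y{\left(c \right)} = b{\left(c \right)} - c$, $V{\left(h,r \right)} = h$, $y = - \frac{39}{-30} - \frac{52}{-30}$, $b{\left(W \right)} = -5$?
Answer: $- \frac{6541}{900} \approx -7.2678$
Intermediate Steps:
$E{\left(J,o \right)} = 3 + \frac{o}{3}$
$y = \frac{91}{30}$ ($y = \left(-39\right) \left(- \frac{1}{30}\right) - - \frac{26}{15} = \frac{13}{10} + \frac{26}{15} = \frac{91}{30} \approx 3.0333$)
$Y{\left(c \right)} = -5 - c$
$g{\left(v \right)} = -3 + v \left(2 + v\right)$ ($g{\left(v \right)} = -3 + v \left(v + \left(3 + \frac{1}{3} \left(-3\right)\right)\right) = -3 + v \left(v + \left(3 - 1\right)\right) = -3 + v \left(v + 2\right) = -3 + v \left(2 + v\right)$)
$Y{\left(V{\left(-10,-7 \right)} \right)} - g{\left(y \right)} = \left(-5 - -10\right) - \left(-3 + \left(\frac{91}{30}\right)^{2} + 2 \cdot \frac{91}{30}\right) = \left(-5 + 10\right) - \left(-3 + \frac{8281}{900} + \frac{91}{15}\right) = 5 - \frac{11041}{900} = - \frac{6541}{900}$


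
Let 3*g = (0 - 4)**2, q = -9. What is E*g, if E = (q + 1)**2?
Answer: 1024/3 ≈ 341.33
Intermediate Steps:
E = 64 (E = (-9 + 1)**2 = (-8)**2 = 64)
g = 16/3 (g = (0 - 4)**2/3 = (1/3)*(-4)**2 = (1/3)*16 = 16/3 ≈ 5.3333)
E*g = 64*(16/3) = 1024/3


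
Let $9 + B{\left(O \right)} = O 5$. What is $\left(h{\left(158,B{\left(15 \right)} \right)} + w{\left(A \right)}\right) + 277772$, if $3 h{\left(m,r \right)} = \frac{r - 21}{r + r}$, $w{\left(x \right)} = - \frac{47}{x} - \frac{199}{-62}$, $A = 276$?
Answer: $\frac{13071543151}{47058} \approx 2.7778 \cdot 10^{5}$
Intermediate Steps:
$w{\left(x \right)} = \frac{199}{62} - \frac{47}{x}$ ($w{\left(x \right)} = - \frac{47}{x} - - \frac{199}{62} = - \frac{47}{x} + \frac{199}{62} = \frac{199}{62} - \frac{47}{x}$)
$B{\left(O \right)} = -9 + 5 O$ ($B{\left(O \right)} = -9 + O 5 = -9 + 5 O$)
$h{\left(m,r \right)} = \frac{-21 + r}{6 r}$ ($h{\left(m,r \right)} = \frac{\left(r - 21\right) \frac{1}{r + r}}{3} = \frac{\left(-21 + r\right) \frac{1}{2 r}}{3} = \frac{\frac{1}{2} \frac{1}{r} \left(-21 + r\right)}{3} = \frac{-21 + r}{6 r}$)
$\left(h{\left(158,B{\left(15 \right)} \right)} + w{\left(A \right)}\right) + 277772 = \left(\frac{-21 + \left(-9 + 5 \cdot 15\right)}{6 \left(-9 + 5 \cdot 15\right)} + \left(\frac{199}{62} - \frac{47}{276}\right)\right) + 277772 = \left(\frac{-21 + \left(-9 + 75\right)}{6 \left(-9 + 75\right)} + \left(\frac{199}{62} - \frac{47}{276}\right)\right) + 277772 = \left(\frac{-21 + 66}{6 \cdot 66} + \left(\frac{199}{62} - \frac{47}{276}\right)\right) + 277772 = \left(\frac{1}{6} \cdot \frac{1}{66} \cdot 45 + \frac{26005}{8556}\right) + 277772 = \left(\frac{5}{44} + \frac{26005}{8556}\right) + 277772 = \frac{148375}{47058} + 277772 = \frac{13071543151}{47058}$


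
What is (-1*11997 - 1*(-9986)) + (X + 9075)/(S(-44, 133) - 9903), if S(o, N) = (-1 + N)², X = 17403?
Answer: -5032751/2507 ≈ -2007.5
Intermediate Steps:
(-1*11997 - 1*(-9986)) + (X + 9075)/(S(-44, 133) - 9903) = (-1*11997 - 1*(-9986)) + (17403 + 9075)/((-1 + 133)² - 9903) = (-11997 + 9986) + 26478/(132² - 9903) = -2011 + 26478/(17424 - 9903) = -2011 + 26478/7521 = -2011 + 26478*(1/7521) = -2011 + 8826/2507 = -5032751/2507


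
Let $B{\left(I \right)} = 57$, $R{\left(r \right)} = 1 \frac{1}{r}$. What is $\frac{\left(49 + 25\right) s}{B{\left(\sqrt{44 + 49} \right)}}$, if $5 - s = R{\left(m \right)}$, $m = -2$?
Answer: $\frac{407}{57} \approx 7.1404$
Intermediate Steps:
$R{\left(r \right)} = \frac{1}{r}$
$s = \frac{11}{2}$ ($s = 5 - \frac{1}{-2} = 5 - - \frac{1}{2} = 5 + \frac{1}{2} = \frac{11}{2} \approx 5.5$)
$\frac{\left(49 + 25\right) s}{B{\left(\sqrt{44 + 49} \right)}} = \frac{\left(49 + 25\right) \frac{11}{2}}{57} = 74 \cdot \frac{11}{2} \cdot \frac{1}{57} = 407 \cdot \frac{1}{57} = \frac{407}{57}$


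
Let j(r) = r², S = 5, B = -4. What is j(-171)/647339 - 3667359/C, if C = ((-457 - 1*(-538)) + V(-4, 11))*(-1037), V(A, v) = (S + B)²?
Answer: 139794763935/3237989678 ≈ 43.173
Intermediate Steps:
V(A, v) = 1 (V(A, v) = (5 - 4)² = 1² = 1)
C = -85034 (C = ((-457 - 1*(-538)) + 1)*(-1037) = ((-457 + 538) + 1)*(-1037) = (81 + 1)*(-1037) = 82*(-1037) = -85034)
j(-171)/647339 - 3667359/C = (-171)²/647339 - 3667359/(-85034) = 29241*(1/647339) - 3667359*(-1/85034) = 29241/647339 + 215727/5002 = 139794763935/3237989678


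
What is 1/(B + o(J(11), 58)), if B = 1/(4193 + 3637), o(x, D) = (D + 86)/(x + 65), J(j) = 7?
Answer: 7830/15661 ≈ 0.49997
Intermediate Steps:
o(x, D) = (86 + D)/(65 + x)
B = 1/7830 ≈ 0.00012771
1/(B + o(J(11), 58)) = 1/(1/7830 + (86 + 58)/(65 + 7)) = 1/(1/7830 + 144/72) = 1/(1/7830 + (1/72)*144) = 1/(1/7830 + 2) = 1/(15661/7830) = 7830/15661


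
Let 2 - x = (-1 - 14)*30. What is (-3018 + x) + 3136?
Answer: 570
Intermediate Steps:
x = 452 (x = 2 - (-1 - 14)*30 = 2 - (-15)*30 = 2 - 1*(-450) = 2 + 450 = 452)
(-3018 + x) + 3136 = (-3018 + 452) + 3136 = -2566 + 3136 = 570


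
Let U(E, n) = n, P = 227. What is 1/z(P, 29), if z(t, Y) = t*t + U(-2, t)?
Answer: 1/51756 ≈ 1.9321e-5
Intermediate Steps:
z(t, Y) = t + t² (z(t, Y) = t*t + t = t² + t = t + t²)
1/z(P, 29) = 1/(227*(1 + 227)) = 1/(227*228) = 1/51756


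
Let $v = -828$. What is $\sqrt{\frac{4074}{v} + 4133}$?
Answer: $\frac{5 \sqrt{3144606}}{138} \approx 64.25$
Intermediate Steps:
$\sqrt{\frac{4074}{v} + 4133} = \sqrt{\frac{4074}{-828} + 4133} = \sqrt{4074 \left(- \frac{1}{828}\right) + 4133} = \sqrt{- \frac{679}{138} + 4133} = \sqrt{\frac{569675}{138}} = \frac{5 \sqrt{3144606}}{138}$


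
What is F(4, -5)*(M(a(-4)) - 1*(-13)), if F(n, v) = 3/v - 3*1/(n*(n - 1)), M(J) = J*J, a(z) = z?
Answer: -493/20 ≈ -24.650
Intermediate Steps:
M(J) = J²
F(n, v) = 3/v - 3/(n*(-1 + n)) (F(n, v) = 3/v - 3*1/(n*(-1 + n)) = 3/v - 3/(n*(-1 + n)))
F(4, -5)*(M(a(-4)) - 1*(-13)) = (3*(4² - 1*4 - 1*(-5))/(4*(-5)*(-1 + 4)))*((-4)² - 1*(-13)) = (3*(¼)*(-⅕)*(16 - 4 + 5)/3)*(16 + 13) = (3*(¼)*(-⅕)*(⅓)*17)*29 = -17/20*29 = -493/20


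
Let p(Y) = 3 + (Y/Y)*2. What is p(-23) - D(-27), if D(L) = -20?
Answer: 25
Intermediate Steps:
p(Y) = 5 (p(Y) = 3 + 1*2 = 3 + 2 = 5)
p(-23) - D(-27) = 5 - 1*(-20) = 5 + 20 = 25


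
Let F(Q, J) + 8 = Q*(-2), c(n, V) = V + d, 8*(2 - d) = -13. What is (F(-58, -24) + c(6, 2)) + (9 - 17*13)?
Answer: -787/8 ≈ -98.375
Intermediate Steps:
d = 29/8 (d = 2 - ⅛*(-13) = 2 + 13/8 = 29/8 ≈ 3.6250)
c(n, V) = 29/8 + V (c(n, V) = V + 29/8 = 29/8 + V)
F(Q, J) = -8 - 2*Q (F(Q, J) = -8 + Q*(-2) = -8 - 2*Q)
(F(-58, -24) + c(6, 2)) + (9 - 17*13) = ((-8 - 2*(-58)) + (29/8 + 2)) + (9 - 17*13) = ((-8 + 116) + 45/8) + (9 - 221) = (108 + 45/8) - 212 = 909/8 - 212 = -787/8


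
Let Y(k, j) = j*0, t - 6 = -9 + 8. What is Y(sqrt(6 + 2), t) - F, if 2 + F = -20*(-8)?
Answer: -158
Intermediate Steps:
t = 5 (t = 6 + (-9 + 8) = 6 - 1 = 5)
F = 158 (F = -2 - 20*(-8) = -2 + 160 = 158)
Y(k, j) = 0
Y(sqrt(6 + 2), t) - F = 0 - 1*158 = 0 - 158 = -158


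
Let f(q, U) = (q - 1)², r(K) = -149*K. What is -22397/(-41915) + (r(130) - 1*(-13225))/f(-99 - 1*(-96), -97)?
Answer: -257209323/670640 ≈ -383.53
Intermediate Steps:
f(q, U) = (-1 + q)²
-22397/(-41915) + (r(130) - 1*(-13225))/f(-99 - 1*(-96), -97) = -22397/(-41915) + (-149*130 - 1*(-13225))/((-1 + (-99 - 1*(-96)))²) = -22397*(-1/41915) + (-19370 + 13225)/((-1 + (-99 + 96))²) = 22397/41915 - 6145/(-1 - 3)² = 22397/41915 - 6145/((-4)²) = 22397/41915 - 6145/16 = -257209323/670640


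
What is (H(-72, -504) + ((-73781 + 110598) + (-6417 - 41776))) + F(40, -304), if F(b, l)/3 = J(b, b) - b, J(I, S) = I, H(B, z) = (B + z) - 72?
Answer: -12024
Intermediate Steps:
H(B, z) = -72 + B + z
F(b, l) = 0 (F(b, l) = 3*(b - b) = 3*0 = 0)
(H(-72, -504) + ((-73781 + 110598) + (-6417 - 41776))) + F(40, -304) = ((-72 - 72 - 504) + ((-73781 + 110598) + (-6417 - 41776))) + 0 = (-648 + (36817 - 48193)) + 0 = (-648 - 11376) + 0 = -12024 + 0 = -12024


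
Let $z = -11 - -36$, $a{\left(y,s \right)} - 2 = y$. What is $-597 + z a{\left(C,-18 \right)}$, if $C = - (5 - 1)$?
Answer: $-647$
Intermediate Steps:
$C = -4$ ($C = \left(-1\right) 4 = -4$)
$a{\left(y,s \right)} = 2 + y$
$z = 25$ ($z = -11 + 36 = 25$)
$-597 + z a{\left(C,-18 \right)} = -597 + 25 \left(2 - 4\right) = -597 + 25 \left(-2\right) = -597 - 50 = -647$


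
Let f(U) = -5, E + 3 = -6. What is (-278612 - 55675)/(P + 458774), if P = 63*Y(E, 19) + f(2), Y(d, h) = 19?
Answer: -111429/153322 ≈ -0.72676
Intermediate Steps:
E = -9 (E = -3 - 6 = -9)
P = 1192 (P = 63*19 - 5 = 1197 - 5 = 1192)
(-278612 - 55675)/(P + 458774) = (-278612 - 55675)/(1192 + 458774) = -334287/459966 = -334287*1/459966 = -111429/153322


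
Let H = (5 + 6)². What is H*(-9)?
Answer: -1089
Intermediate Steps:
H = 121 (H = 11² = 121)
H*(-9) = 121*(-9) = -1089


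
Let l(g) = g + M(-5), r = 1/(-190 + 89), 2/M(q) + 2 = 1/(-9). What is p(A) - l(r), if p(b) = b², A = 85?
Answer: 13866612/1919 ≈ 7226.0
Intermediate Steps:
M(q) = -18/19 (M(q) = 2/(-2 + 1/(-9)) = 2/(-2 - ⅑) = 2/(-19/9) = 2*(-9/19) = -18/19)
r = -1/101 (r = 1/(-101) = -1/101 ≈ -0.0099010)
l(g) = -18/19 + g (l(g) = g - 18/19 = -18/19 + g)
p(A) - l(r) = 85² - (-18/19 - 1/101) = 7225 - 1*(-1837/1919) = 7225 + 1837/1919 = 13866612/1919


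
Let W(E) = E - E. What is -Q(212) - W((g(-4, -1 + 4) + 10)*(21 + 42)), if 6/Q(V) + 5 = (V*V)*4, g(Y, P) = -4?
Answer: -6/179771 ≈ -3.3376e-5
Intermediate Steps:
W(E) = 0
Q(V) = 6/(-5 + 4*V**2) (Q(V) = 6/(-5 + (V*V)*4) = 6/(-5 + V**2*4) = 6/(-5 + 4*V**2))
-Q(212) - W((g(-4, -1 + 4) + 10)*(21 + 42)) = -6/(-5 + 4*212**2) - 1*0 = -6/(-5 + 4*44944) + 0 = -6/(-5 + 179776) + 0 = -6/179771 + 0 = -6/179771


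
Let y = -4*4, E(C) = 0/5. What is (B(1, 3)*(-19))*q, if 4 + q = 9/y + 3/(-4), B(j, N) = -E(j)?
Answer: 0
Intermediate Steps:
E(C) = 0 (E(C) = 0*(⅕) = 0)
y = -16
B(j, N) = 0 (B(j, N) = -1*0 = 0)
q = -85/16 (q = -4 + (9/(-16) + 3/(-4)) = -4 + (9*(-1/16) + 3*(-¼)) = -4 + (-9/16 - ¾) = -4 - 21/16 = -85/16 ≈ -5.3125)
(B(1, 3)*(-19))*q = (0*(-19))*(-85/16) = 0*(-85/16) = 0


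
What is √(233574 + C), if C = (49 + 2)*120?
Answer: √239694 ≈ 489.59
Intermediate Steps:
C = 6120 (C = 51*120 = 6120)
√(233574 + C) = √(233574 + 6120) = √239694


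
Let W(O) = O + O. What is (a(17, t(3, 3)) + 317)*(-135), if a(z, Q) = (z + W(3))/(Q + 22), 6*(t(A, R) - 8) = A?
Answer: -2616705/61 ≈ -42897.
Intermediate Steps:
t(A, R) = 8 + A/6
W(O) = 2*O
a(z, Q) = (6 + z)/(22 + Q) (a(z, Q) = (z + 2*3)/(Q + 22) = (z + 6)/(22 + Q) = (6 + z)/(22 + Q))
(a(17, t(3, 3)) + 317)*(-135) = ((6 + 17)/(22 + (8 + (1/6)*3)) + 317)*(-135) = (23/(22 + (8 + 1/2)) + 317)*(-135) = (23/(22 + 17/2) + 317)*(-135) = (23/(61/2) + 317)*(-135) = ((2/61)*23 + 317)*(-135) = (46/61 + 317)*(-135) = (19383/61)*(-135) = -2616705/61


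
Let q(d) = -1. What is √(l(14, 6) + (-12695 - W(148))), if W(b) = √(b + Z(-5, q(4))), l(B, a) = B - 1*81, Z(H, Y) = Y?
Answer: √(-12762 - 7*√3) ≈ 113.02*I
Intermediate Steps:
l(B, a) = -81 + B (l(B, a) = B - 81 = -81 + B)
W(b) = √(-1 + b) (W(b) = √(b - 1) = √(-1 + b))
√(l(14, 6) + (-12695 - W(148))) = √((-81 + 14) + (-12695 - √(-1 + 148))) = √(-67 + (-12695 - √147)) = √(-67 + (-12695 - 7*√3)) = √(-12762 - 7*√3)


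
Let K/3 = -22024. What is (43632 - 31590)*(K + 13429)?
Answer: -633927006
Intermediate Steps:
K = -66072 (K = 3*(-22024) = -66072)
(43632 - 31590)*(K + 13429) = (43632 - 31590)*(-66072 + 13429) = 12042*(-52643) = -633927006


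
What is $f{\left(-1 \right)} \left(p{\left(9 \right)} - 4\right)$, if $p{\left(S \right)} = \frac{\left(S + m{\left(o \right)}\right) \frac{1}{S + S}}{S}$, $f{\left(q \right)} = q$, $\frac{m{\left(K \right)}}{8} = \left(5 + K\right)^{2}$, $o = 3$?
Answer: $\frac{127}{162} \approx 0.78395$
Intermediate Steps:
$m{\left(K \right)} = 8 \left(5 + K\right)^{2}$
$p{\left(S \right)} = \frac{512 + S}{2 S^{2}}$ ($p{\left(S \right)} = \frac{\left(S + 8 \left(5 + 3\right)^{2}\right) \frac{1}{S + S}}{S} = \frac{\left(S + 8 \cdot 8^{2}\right) \frac{1}{2 S}}{S} = \frac{\left(S + 8 \cdot 64\right) \frac{1}{2 S}}{S} = \frac{\left(S + 512\right) \frac{1}{2 S}}{S} = \frac{\left(512 + S\right) \frac{1}{2 S}}{S} = \frac{\frac{1}{2} \frac{1}{S} \left(512 + S\right)}{S} = \frac{512 + S}{2 S^{2}}$)
$f{\left(-1 \right)} \left(p{\left(9 \right)} - 4\right) = - (\frac{512 + 9}{2 \cdot 81} - 4) = - (\frac{1}{2} \cdot \frac{1}{81} \cdot 521 - 4) = - (\frac{521}{162} - 4) = \left(-1\right) \left(- \frac{127}{162}\right) = \frac{127}{162}$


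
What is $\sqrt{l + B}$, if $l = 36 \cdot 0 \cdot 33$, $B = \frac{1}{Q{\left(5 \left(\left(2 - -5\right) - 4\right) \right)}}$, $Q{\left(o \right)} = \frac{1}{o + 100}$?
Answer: $\sqrt{115} \approx 10.724$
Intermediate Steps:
$Q{\left(o \right)} = \frac{1}{100 + o}$
$B = 115$ ($B = \frac{1}{\frac{1}{100 + 5 \left(\left(2 - -5\right) - 4\right)}} = \frac{1}{\frac{1}{100 + 5 \left(\left(2 + 5\right) - 4\right)}} = \frac{1}{\frac{1}{100 + 5 \left(7 - 4\right)}} = \frac{1}{\frac{1}{100 + 5 \cdot 3}} = \frac{1}{\frac{1}{100 + 15}} = \frac{1}{\frac{1}{115}} = 115$)
$l = 0$ ($l = 0 \cdot 33 = 0$)
$\sqrt{l + B} = \sqrt{0 + 115} = \sqrt{115}$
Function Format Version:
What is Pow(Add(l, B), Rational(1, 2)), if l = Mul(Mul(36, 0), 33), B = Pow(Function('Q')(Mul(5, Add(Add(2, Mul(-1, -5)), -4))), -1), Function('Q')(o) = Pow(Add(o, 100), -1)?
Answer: Pow(115, Rational(1, 2)) ≈ 10.724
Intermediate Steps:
Function('Q')(o) = Pow(Add(100, o), -1)
B = 115 (B = Pow(Pow(Add(100, Mul(5, Add(Add(2, Mul(-1, -5)), -4))), -1), -1) = Pow(Pow(Add(100, Mul(5, Add(Add(2, 5), -4))), -1), -1) = Pow(Pow(Add(100, Mul(5, Add(7, -4))), -1), -1) = Pow(Pow(Add(100, Mul(5, 3)), -1), -1) = Pow(Pow(Add(100, 15), -1), -1) = Pow(Pow(115, -1), -1) = Pow(Rational(1, 115), -1) = 115)
l = 0 (l = Mul(0, 33) = 0)
Pow(Add(l, B), Rational(1, 2)) = Pow(Add(0, 115), Rational(1, 2)) = Pow(115, Rational(1, 2))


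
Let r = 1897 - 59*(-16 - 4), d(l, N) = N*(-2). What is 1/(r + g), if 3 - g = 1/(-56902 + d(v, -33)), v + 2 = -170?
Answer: 56836/175054881 ≈ 0.00032468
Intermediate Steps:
v = -172 (v = -2 - 170 = -172)
d(l, N) = -2*N
g = 170509/56836 (g = 3 - 1/(-56902 - 2*(-33)) = 3 - 1/(-56902 + 66) = 3 - 1/(-56836) = 3 - 1*(-1/56836) = 3 + 1/56836 = 170509/56836 ≈ 3.0000)
r = 3077 (r = 1897 - 59*(-20) = 1897 + 1180 = 3077)
1/(r + g) = 1/(3077 + 170509/56836) = 1/(175054881/56836) = 56836/175054881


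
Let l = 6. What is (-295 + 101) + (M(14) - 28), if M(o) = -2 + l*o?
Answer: -140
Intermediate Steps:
M(o) = -2 + 6*o
(-295 + 101) + (M(14) - 28) = (-295 + 101) + ((-2 + 6*14) - 28) = -194 + ((-2 + 84) - 28) = -194 + (82 - 28) = -194 + 54 = -140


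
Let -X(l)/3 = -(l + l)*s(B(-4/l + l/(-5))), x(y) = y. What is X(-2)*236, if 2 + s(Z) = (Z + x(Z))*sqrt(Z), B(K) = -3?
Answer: 5664 + 16992*I*sqrt(3) ≈ 5664.0 + 29431.0*I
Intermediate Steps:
s(Z) = -2 + 2*Z**(3/2) (s(Z) = -2 + (Z + Z)*sqrt(Z) = -2 + (2*Z)*sqrt(Z) = -2 + 2*Z**(3/2))
X(l) = 6*l*(-2 - 6*I*sqrt(3)) (X(l) = -(-3)*(l + l)*(-2 + 2*(-3)**(3/2)) = -(-3)*(2*l)*(-2 + 2*(-3*I*sqrt(3))) = -(-3)*(2*l)*(-2 - 6*I*sqrt(3)) = -(-3)*2*l*(-2 - 6*I*sqrt(3)) = -(-6)*l*(-2 - 6*I*sqrt(3)) = 6*l*(-2 - 6*I*sqrt(3)))
X(-2)*236 = (12*(-2)*(-1 - 3*I*sqrt(3)))*236 = (24 + 72*I*sqrt(3))*236 = 5664 + 16992*I*sqrt(3)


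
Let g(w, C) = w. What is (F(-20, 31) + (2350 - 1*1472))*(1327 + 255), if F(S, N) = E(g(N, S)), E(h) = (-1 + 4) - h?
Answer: 1344700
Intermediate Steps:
E(h) = 3 - h
F(S, N) = 3 - N
(F(-20, 31) + (2350 - 1*1472))*(1327 + 255) = ((3 - 1*31) + (2350 - 1*1472))*(1327 + 255) = ((3 - 31) + (2350 - 1472))*1582 = (-28 + 878)*1582 = 850*1582 = 1344700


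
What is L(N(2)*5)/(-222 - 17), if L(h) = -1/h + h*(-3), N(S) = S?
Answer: 301/2390 ≈ 0.12594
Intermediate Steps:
L(h) = -1/h - 3*h
L(N(2)*5)/(-222 - 17) = (-1/(2*5) - 6*5)/(-222 - 17) = (-1/10 - 3*10)/(-239) = (-1*⅒ - 30)*(-1/239) = (-⅒ - 30)*(-1/239) = -301/10*(-1/239) = 301/2390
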